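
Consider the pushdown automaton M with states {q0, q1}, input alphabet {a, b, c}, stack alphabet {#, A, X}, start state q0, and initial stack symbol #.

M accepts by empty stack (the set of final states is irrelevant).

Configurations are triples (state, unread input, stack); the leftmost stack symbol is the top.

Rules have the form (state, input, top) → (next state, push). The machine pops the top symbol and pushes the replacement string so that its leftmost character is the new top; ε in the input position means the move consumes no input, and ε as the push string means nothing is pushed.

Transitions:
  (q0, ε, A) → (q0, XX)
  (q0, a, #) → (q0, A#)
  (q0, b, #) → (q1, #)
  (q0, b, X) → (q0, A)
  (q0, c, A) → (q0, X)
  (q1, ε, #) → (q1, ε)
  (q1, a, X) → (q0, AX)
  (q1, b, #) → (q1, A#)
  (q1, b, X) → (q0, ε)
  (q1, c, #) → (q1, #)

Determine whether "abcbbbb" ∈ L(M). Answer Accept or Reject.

No computation consumes all input and empties the stack.

Reject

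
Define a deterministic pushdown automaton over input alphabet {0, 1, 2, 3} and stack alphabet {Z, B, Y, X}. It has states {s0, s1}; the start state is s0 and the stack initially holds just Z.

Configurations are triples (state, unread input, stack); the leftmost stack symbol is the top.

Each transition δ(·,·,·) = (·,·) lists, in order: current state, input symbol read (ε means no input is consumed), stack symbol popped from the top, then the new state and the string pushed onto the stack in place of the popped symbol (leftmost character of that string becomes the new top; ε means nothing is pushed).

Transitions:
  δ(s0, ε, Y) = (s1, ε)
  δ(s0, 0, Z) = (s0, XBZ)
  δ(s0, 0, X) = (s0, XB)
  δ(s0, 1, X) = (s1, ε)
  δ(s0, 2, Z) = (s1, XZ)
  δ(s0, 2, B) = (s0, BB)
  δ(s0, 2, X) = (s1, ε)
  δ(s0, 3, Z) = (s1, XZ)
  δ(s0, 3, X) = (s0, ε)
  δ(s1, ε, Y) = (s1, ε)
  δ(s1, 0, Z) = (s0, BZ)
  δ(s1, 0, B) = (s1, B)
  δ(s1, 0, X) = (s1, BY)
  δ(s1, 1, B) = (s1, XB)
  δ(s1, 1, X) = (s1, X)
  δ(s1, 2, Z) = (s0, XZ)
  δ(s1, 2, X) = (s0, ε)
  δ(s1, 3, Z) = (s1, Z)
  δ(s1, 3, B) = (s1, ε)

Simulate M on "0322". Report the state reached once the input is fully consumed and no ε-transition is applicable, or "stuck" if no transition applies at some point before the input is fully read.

s0

(s0, 0322, Z) ⊢ (s0, 322, XBZ) ⊢ (s0, 22, BZ) ⊢ (s0, 2, BBZ) ⊢ (s0, ε, BBBZ)
All input consumed; M is in state s0.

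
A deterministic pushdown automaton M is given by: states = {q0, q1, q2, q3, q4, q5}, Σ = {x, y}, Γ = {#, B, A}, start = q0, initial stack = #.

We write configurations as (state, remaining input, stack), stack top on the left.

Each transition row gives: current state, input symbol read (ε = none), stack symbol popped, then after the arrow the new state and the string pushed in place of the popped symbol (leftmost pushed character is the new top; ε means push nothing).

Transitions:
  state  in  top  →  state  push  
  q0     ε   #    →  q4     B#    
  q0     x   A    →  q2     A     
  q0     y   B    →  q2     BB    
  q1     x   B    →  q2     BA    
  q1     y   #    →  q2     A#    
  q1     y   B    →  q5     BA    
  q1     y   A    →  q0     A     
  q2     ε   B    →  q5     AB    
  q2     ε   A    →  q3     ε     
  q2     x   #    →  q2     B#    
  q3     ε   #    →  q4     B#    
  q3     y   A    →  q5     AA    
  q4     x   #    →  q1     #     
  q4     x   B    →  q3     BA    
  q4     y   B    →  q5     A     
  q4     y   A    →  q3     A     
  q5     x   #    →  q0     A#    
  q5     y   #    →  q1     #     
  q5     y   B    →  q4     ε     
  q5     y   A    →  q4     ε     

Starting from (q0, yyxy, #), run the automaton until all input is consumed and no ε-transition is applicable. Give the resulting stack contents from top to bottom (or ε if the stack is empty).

(q0, yyxy, #)
  ε-move, top #: go to q4, push B# → (q4, yyxy, B#)
  read y, top B: go to q5, push A → (q5, yxy, A#)
  read y, top A: go to q4, push ε → (q4, xy, #)
  read x, top #: go to q1, push # → (q1, y, #)
  read y, top #: go to q2, push A# → (q2, ε, A#)
  ε-move, top A: go to q3, push ε → (q3, ε, #)
  ε-move, top #: go to q4, push B# → (q4, ε, B#)
All input consumed in state q4 with stack B#.

B#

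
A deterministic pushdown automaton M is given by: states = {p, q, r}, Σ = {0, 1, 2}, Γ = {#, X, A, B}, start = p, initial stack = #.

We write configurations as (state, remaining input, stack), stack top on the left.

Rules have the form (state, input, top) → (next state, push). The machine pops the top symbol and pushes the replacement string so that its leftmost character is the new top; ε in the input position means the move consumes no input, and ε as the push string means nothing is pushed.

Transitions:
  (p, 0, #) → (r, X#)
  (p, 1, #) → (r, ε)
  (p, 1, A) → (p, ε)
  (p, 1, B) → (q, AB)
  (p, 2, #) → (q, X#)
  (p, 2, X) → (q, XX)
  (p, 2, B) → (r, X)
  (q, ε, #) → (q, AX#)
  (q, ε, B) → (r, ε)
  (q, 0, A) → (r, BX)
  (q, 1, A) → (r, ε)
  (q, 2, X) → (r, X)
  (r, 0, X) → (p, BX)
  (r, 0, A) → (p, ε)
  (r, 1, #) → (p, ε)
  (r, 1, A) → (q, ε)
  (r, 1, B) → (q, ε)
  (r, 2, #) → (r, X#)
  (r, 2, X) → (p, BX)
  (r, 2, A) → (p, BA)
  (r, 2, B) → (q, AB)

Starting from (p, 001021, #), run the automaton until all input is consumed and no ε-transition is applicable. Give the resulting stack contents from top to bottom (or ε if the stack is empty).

BXBX#

(p, 001021, #)
  read 0, top #: go to r, push X# → (r, 01021, X#)
  read 0, top X: go to p, push BX → (p, 1021, BX#)
  read 1, top B: go to q, push AB → (q, 021, ABX#)
  read 0, top A: go to r, push BX → (r, 21, BXBX#)
  read 2, top B: go to q, push AB → (q, 1, ABXBX#)
  read 1, top A: go to r, push ε → (r, ε, BXBX#)
All input consumed in state r with stack BXBX#.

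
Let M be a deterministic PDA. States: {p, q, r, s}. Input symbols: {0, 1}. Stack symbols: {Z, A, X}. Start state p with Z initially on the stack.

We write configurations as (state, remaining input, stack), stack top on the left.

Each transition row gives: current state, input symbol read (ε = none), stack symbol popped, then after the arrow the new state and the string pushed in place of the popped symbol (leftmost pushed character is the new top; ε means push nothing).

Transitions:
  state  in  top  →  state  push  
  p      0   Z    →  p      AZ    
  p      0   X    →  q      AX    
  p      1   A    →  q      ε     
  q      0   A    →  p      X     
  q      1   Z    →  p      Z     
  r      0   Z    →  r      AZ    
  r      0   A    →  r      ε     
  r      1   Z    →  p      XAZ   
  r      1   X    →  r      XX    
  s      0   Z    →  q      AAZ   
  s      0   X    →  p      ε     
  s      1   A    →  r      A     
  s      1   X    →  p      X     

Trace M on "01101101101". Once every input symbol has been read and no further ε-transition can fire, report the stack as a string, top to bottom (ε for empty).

Z

(p, 01101101101, Z)
  read 0, top Z: go to p, push AZ → (p, 1101101101, AZ)
  read 1, top A: go to q, push ε → (q, 101101101, Z)
  read 1, top Z: go to p, push Z → (p, 01101101, Z)
  read 0, top Z: go to p, push AZ → (p, 1101101, AZ)
  read 1, top A: go to q, push ε → (q, 101101, Z)
  read 1, top Z: go to p, push Z → (p, 01101, Z)
  read 0, top Z: go to p, push AZ → (p, 1101, AZ)
  read 1, top A: go to q, push ε → (q, 101, Z)
  read 1, top Z: go to p, push Z → (p, 01, Z)
  read 0, top Z: go to p, push AZ → (p, 1, AZ)
  read 1, top A: go to q, push ε → (q, ε, Z)
All input consumed in state q with stack Z.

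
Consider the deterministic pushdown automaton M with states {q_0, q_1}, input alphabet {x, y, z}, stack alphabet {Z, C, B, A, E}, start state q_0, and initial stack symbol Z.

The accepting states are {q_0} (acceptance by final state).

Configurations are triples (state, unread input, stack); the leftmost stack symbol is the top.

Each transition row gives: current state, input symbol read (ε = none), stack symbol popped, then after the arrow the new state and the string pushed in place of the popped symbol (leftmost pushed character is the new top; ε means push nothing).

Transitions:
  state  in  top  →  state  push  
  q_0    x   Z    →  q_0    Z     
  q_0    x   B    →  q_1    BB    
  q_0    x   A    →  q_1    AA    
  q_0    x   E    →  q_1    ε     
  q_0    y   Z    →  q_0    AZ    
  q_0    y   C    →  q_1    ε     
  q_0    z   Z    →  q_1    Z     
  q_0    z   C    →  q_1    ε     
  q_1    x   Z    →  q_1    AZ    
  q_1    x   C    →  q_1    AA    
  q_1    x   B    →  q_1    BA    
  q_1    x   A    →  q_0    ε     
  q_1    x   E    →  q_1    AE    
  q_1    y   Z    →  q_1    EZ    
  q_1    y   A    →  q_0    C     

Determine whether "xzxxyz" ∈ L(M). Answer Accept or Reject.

(q_0, xzxxyz, Z)
  read x, top Z: go to q_0, push Z → (q_0, zxxyz, Z)
  read z, top Z: go to q_1, push Z → (q_1, xxyz, Z)
  read x, top Z: go to q_1, push AZ → (q_1, xyz, AZ)
  read x, top A: go to q_0, push ε → (q_0, yz, Z)
  read y, top Z: go to q_0, push AZ → (q_0, z, AZ)
No transition applies at (q_0, z, AZ); input not fully consumed.

Reject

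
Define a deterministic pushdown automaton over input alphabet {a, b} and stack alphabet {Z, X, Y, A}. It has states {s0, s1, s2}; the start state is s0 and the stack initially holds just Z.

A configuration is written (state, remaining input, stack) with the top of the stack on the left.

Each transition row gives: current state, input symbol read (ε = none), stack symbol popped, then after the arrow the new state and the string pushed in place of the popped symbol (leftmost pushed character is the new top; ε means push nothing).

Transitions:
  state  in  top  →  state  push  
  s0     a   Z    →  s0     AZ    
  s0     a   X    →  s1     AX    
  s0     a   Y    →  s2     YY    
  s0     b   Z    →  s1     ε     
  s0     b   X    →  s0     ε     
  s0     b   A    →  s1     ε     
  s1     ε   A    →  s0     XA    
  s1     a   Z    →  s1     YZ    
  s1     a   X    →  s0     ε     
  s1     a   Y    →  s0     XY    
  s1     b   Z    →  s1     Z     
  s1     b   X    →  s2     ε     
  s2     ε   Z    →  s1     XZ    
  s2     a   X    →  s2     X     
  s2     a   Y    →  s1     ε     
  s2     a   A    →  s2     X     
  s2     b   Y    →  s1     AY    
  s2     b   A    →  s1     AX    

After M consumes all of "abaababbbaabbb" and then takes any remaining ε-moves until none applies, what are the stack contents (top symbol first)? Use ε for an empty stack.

YYZ

(s0, abaababbbaabbb, Z)
  read a, top Z: go to s0, push AZ → (s0, baababbbaabbb, AZ)
  read b, top A: go to s1, push ε → (s1, aababbbaabbb, Z)
  read a, top Z: go to s1, push YZ → (s1, ababbbaabbb, YZ)
  read a, top Y: go to s0, push XY → (s0, babbbaabbb, XYZ)
  read b, top X: go to s0, push ε → (s0, abbbaabbb, YZ)
  read a, top Y: go to s2, push YY → (s2, bbbaabbb, YYZ)
  read b, top Y: go to s1, push AY → (s1, bbaabbb, AYYZ)
  ε-move, top A: go to s0, push XA → (s0, bbaabbb, XAYYZ)
  read b, top X: go to s0, push ε → (s0, baabbb, AYYZ)
  read b, top A: go to s1, push ε → (s1, aabbb, YYZ)
  read a, top Y: go to s0, push XY → (s0, abbb, XYYZ)
  read a, top X: go to s1, push AX → (s1, bbb, AXYYZ)
  ε-move, top A: go to s0, push XA → (s0, bbb, XAXYYZ)
  read b, top X: go to s0, push ε → (s0, bb, AXYYZ)
  read b, top A: go to s1, push ε → (s1, b, XYYZ)
  read b, top X: go to s2, push ε → (s2, ε, YYZ)
All input consumed in state s2 with stack YYZ.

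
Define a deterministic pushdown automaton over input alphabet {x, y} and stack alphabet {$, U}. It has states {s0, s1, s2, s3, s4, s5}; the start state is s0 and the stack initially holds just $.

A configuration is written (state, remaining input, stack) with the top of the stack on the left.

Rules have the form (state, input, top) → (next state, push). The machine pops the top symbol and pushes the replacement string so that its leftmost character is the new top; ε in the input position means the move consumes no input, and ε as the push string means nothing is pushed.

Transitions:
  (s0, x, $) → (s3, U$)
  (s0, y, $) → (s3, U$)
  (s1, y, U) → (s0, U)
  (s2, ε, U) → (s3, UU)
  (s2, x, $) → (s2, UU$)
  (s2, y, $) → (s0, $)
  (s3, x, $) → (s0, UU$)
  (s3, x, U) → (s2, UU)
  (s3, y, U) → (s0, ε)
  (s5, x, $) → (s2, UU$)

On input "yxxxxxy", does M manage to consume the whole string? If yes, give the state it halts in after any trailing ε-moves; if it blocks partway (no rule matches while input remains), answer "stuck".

s0

(s0, yxxxxxy, $)
  read y, top $: go to s3, push U$ → (s3, xxxxxy, U$)
  read x, top U: go to s2, push UU → (s2, xxxxy, UU$)
  ε-move, top U: go to s3, push UU → (s3, xxxxy, UUU$)
  read x, top U: go to s2, push UU → (s2, xxxy, UUUU$)
  ε-move, top U: go to s3, push UU → (s3, xxxy, UUUUU$)
  read x, top U: go to s2, push UU → (s2, xxy, UUUUUU$)
  ε-move, top U: go to s3, push UU → (s3, xxy, UUUUUUU$)
  read x, top U: go to s2, push UU → (s2, xy, UUUUUUUU$)
  ε-move, top U: go to s3, push UU → (s3, xy, UUUUUUUUU$)
  read x, top U: go to s2, push UU → (s2, y, UUUUUUUUUU$)
  ε-move, top U: go to s3, push UU → (s3, y, UUUUUUUUUUU$)
  read y, top U: go to s0, push ε → (s0, ε, UUUUUUUUUU$)
All input consumed; M is in state s0.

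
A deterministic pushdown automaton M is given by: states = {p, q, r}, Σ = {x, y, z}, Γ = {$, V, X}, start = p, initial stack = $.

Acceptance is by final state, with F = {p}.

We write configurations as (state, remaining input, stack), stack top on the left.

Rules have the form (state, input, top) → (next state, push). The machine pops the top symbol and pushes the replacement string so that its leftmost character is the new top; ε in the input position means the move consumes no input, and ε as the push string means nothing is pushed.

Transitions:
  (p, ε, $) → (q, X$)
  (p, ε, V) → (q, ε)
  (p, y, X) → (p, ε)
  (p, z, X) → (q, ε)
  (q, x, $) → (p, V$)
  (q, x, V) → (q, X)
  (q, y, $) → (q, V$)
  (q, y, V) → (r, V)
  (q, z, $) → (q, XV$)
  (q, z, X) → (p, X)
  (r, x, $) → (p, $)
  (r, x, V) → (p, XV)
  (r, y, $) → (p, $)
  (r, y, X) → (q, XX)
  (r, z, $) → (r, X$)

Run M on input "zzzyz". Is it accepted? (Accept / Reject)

(p, zzzyz, $)
  ε-move, top $: go to q, push X$ → (q, zzzyz, X$)
  read z, top X: go to p, push X → (p, zzyz, X$)
  read z, top X: go to q, push ε → (q, zyz, $)
  read z, top $: go to q, push XV$ → (q, yz, XV$)
No transition applies at (q, yz, XV$); input not fully consumed.

Reject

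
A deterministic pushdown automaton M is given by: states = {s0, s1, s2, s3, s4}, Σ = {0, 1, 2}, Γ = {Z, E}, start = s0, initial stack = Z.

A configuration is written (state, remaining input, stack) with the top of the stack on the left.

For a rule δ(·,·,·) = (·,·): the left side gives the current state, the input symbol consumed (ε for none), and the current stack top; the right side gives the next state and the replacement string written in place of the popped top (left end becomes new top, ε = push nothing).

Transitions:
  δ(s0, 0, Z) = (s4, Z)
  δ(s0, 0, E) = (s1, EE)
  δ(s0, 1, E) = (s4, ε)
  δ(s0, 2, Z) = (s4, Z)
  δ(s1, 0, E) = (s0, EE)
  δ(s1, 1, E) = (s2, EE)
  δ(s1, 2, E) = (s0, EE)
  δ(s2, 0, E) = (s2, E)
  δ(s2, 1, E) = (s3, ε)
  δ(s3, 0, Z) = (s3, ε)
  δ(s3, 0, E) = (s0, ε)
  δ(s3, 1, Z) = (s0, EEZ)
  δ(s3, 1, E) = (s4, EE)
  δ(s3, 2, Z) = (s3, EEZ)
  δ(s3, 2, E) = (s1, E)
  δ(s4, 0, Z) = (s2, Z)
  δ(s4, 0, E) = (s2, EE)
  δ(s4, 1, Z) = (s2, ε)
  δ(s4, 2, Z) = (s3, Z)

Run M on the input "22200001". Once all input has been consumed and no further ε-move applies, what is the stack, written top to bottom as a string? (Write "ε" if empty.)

(s0, 22200001, Z) ⊢ (s4, 2200001, Z) ⊢ (s3, 200001, Z) ⊢ (s3, 00001, EEZ) ⊢ (s0, 0001, EZ) ⊢ (s1, 001, EEZ) ⊢ (s0, 01, EEEZ) ⊢ (s1, 1, EEEEZ) ⊢ (s2, ε, EEEEEZ)
All input consumed in state s2 with stack EEEEEZ.

EEEEEZ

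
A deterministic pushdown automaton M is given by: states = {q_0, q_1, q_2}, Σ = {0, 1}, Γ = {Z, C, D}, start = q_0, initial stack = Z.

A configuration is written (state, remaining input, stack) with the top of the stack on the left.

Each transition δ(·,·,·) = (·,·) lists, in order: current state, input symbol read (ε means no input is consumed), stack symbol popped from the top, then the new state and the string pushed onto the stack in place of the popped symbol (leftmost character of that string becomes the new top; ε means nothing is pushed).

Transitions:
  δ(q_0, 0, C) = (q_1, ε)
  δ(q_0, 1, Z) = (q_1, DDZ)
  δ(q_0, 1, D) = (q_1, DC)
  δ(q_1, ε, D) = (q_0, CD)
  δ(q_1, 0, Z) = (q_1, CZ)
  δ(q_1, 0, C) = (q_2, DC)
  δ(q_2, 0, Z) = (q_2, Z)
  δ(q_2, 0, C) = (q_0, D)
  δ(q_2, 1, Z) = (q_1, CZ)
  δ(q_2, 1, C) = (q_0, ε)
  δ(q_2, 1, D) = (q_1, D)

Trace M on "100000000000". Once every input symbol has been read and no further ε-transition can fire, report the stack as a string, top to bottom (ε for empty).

(q_0, 100000000000, Z) ⊢ (q_1, 00000000000, DDZ) ⊢ (q_0, 00000000000, CDDZ) ⊢ (q_1, 0000000000, DDZ) ⊢ (q_0, 0000000000, CDDZ) ⊢ (q_1, 000000000, DDZ) ⊢ (q_0, 000000000, CDDZ) ⊢ (q_1, 00000000, DDZ) ⊢ (q_0, 00000000, CDDZ) ⊢ (q_1, 0000000, DDZ) ⊢ (q_0, 0000000, CDDZ) ⊢ (q_1, 000000, DDZ) ⊢ (q_0, 000000, CDDZ) ⊢ (q_1, 00000, DDZ) ⊢ (q_0, 00000, CDDZ) ⊢ (q_1, 0000, DDZ) ⊢ (q_0, 0000, CDDZ) ⊢ (q_1, 000, DDZ) ⊢ (q_0, 000, CDDZ) ⊢ (q_1, 00, DDZ) ⊢ (q_0, 00, CDDZ) ⊢ (q_1, 0, DDZ) ⊢ (q_0, 0, CDDZ) ⊢ (q_1, ε, DDZ) ⊢ (q_0, ε, CDDZ)
All input consumed in state q_0 with stack CDDZ.

CDDZ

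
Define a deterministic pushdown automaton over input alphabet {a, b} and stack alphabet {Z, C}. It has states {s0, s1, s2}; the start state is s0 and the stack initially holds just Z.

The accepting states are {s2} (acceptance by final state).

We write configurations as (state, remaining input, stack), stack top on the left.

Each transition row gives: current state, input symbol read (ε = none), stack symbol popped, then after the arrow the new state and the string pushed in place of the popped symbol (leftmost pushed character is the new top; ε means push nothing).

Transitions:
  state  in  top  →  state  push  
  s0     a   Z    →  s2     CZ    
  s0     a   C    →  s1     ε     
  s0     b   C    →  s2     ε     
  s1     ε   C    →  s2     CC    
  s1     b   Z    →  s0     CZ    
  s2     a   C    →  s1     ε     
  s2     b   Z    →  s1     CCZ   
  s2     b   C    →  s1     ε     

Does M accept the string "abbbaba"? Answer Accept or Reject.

Reject

(s0, abbbaba, Z)
  read a, top Z: go to s2, push CZ → (s2, bbbaba, CZ)
  read b, top C: go to s1, push ε → (s1, bbaba, Z)
  read b, top Z: go to s0, push CZ → (s0, baba, CZ)
  read b, top C: go to s2, push ε → (s2, aba, Z)
No transition applies at (s2, aba, Z); input not fully consumed.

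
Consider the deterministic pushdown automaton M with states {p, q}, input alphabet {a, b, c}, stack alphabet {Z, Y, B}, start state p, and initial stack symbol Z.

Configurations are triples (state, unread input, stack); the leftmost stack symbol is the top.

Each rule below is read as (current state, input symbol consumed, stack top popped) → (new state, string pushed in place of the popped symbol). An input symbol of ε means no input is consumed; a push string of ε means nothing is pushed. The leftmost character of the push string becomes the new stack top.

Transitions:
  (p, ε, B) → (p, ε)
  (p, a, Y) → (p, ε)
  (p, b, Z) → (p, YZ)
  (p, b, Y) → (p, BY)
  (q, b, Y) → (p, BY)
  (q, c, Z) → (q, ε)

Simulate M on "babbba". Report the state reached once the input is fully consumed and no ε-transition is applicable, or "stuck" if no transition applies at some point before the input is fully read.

(p, babbba, Z)
  read b, top Z: go to p, push YZ → (p, abbba, YZ)
  read a, top Y: go to p, push ε → (p, bbba, Z)
  read b, top Z: go to p, push YZ → (p, bba, YZ)
  read b, top Y: go to p, push BY → (p, ba, BYZ)
  ε-move, top B: go to p, push ε → (p, ba, YZ)
  read b, top Y: go to p, push BY → (p, a, BYZ)
  ε-move, top B: go to p, push ε → (p, a, YZ)
  read a, top Y: go to p, push ε → (p, ε, Z)
All input consumed; M is in state p.

p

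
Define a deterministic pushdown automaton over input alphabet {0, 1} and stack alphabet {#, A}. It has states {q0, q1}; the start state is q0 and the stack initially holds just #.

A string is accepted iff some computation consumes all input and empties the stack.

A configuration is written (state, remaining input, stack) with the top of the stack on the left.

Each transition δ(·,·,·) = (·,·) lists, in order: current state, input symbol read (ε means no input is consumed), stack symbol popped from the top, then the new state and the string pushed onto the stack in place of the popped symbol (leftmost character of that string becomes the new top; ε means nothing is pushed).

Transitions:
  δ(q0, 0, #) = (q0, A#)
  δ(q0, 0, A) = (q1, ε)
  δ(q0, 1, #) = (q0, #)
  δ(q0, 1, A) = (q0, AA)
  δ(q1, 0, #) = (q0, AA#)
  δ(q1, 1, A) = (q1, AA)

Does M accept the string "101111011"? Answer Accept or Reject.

Reject

(q0, 101111011, #) ⊢ (q0, 01111011, #) ⊢ (q0, 1111011, A#) ⊢ (q0, 111011, AA#) ⊢ (q0, 11011, AAA#) ⊢ (q0, 1011, AAAA#) ⊢ (q0, 011, AAAAA#) ⊢ (q1, 11, AAAA#) ⊢ (q1, 1, AAAAA#) ⊢ (q1, ε, AAAAAA#)
All input consumed; stack is AAAAAA#, not empty, and no further ε-move applies.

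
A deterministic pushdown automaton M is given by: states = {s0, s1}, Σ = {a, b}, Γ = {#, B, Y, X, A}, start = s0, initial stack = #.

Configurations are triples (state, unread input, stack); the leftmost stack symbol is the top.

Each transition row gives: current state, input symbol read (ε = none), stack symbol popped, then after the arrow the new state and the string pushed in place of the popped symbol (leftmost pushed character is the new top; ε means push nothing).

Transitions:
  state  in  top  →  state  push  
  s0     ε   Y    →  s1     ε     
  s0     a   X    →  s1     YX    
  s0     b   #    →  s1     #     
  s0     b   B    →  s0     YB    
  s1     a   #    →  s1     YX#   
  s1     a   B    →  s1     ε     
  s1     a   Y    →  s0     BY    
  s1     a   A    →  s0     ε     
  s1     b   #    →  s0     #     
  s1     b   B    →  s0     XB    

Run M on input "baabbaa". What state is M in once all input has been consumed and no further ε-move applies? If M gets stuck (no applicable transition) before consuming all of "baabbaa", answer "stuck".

s0

(s0, baabbaa, #) ⊢ (s1, aabbaa, #) ⊢ (s1, abbaa, YX#) ⊢ (s0, bbaa, BYX#) ⊢ (s0, baa, YBYX#) ⊢ (s1, baa, BYX#) ⊢ (s0, aa, XBYX#) ⊢ (s1, a, YXBYX#) ⊢ (s0, ε, BYXBYX#)
All input consumed; M is in state s0.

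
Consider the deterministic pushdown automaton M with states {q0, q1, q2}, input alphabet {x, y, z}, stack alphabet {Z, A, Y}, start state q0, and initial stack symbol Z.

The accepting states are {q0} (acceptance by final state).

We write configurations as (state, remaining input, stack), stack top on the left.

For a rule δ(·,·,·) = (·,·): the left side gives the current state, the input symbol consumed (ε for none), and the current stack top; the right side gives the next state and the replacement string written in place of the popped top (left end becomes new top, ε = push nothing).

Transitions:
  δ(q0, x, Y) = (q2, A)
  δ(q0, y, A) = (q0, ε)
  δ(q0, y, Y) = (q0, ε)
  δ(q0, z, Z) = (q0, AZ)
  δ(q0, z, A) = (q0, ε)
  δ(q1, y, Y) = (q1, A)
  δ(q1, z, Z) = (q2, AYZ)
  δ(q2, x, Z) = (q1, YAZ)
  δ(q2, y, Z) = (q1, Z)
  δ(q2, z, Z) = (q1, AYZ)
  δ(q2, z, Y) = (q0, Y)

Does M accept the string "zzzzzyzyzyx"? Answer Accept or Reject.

Reject

(q0, zzzzzyzyzyx, Z)
  read z, top Z: go to q0, push AZ → (q0, zzzzyzyzyx, AZ)
  read z, top A: go to q0, push ε → (q0, zzzyzyzyx, Z)
  read z, top Z: go to q0, push AZ → (q0, zzyzyzyx, AZ)
  read z, top A: go to q0, push ε → (q0, zyzyzyx, Z)
  read z, top Z: go to q0, push AZ → (q0, yzyzyx, AZ)
  read y, top A: go to q0, push ε → (q0, zyzyx, Z)
  read z, top Z: go to q0, push AZ → (q0, yzyx, AZ)
  read y, top A: go to q0, push ε → (q0, zyx, Z)
  read z, top Z: go to q0, push AZ → (q0, yx, AZ)
  read y, top A: go to q0, push ε → (q0, x, Z)
No transition applies at (q0, x, Z); input not fully consumed.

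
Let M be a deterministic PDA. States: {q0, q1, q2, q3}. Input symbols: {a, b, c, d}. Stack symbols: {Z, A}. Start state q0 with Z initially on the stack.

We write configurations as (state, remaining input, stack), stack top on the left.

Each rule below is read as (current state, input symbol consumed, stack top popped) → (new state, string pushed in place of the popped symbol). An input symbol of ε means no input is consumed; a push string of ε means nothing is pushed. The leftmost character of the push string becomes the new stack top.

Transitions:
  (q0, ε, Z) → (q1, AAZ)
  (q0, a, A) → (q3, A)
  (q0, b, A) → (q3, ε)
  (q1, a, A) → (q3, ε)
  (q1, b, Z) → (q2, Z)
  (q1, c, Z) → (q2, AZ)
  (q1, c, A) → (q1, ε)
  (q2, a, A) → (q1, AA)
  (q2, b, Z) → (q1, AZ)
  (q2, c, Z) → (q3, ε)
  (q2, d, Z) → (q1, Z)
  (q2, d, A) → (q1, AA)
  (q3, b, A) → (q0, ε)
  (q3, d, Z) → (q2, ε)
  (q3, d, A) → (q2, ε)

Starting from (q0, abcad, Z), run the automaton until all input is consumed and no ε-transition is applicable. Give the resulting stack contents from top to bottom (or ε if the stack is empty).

(q0, abcad, Z) ⊢ (q1, abcad, AAZ) ⊢ (q3, bcad, AZ) ⊢ (q0, cad, Z) ⊢ (q1, cad, AAZ) ⊢ (q1, ad, AZ) ⊢ (q3, d, Z) ⊢ (q2, ε, ε)
All input consumed in state q2 with stack ε.

ε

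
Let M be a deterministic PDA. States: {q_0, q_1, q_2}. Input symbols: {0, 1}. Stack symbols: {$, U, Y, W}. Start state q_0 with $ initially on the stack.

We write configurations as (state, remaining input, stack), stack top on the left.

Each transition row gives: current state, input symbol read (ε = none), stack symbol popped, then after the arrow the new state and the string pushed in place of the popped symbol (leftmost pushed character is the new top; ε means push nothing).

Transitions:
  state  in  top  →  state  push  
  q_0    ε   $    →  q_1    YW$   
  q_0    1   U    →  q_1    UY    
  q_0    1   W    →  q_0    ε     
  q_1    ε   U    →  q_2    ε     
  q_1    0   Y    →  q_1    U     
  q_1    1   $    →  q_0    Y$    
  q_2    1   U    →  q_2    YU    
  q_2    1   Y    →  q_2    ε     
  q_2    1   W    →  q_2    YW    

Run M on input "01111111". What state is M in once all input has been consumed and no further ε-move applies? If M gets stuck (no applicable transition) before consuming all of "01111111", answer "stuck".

(q_0, 01111111, $)
  ε-move, top $: go to q_1, push YW$ → (q_1, 01111111, YW$)
  read 0, top Y: go to q_1, push U → (q_1, 1111111, UW$)
  ε-move, top U: go to q_2, push ε → (q_2, 1111111, W$)
  read 1, top W: go to q_2, push YW → (q_2, 111111, YW$)
  read 1, top Y: go to q_2, push ε → (q_2, 11111, W$)
  read 1, top W: go to q_2, push YW → (q_2, 1111, YW$)
  read 1, top Y: go to q_2, push ε → (q_2, 111, W$)
  read 1, top W: go to q_2, push YW → (q_2, 11, YW$)
  read 1, top Y: go to q_2, push ε → (q_2, 1, W$)
  read 1, top W: go to q_2, push YW → (q_2, ε, YW$)
All input consumed; M is in state q_2.

q_2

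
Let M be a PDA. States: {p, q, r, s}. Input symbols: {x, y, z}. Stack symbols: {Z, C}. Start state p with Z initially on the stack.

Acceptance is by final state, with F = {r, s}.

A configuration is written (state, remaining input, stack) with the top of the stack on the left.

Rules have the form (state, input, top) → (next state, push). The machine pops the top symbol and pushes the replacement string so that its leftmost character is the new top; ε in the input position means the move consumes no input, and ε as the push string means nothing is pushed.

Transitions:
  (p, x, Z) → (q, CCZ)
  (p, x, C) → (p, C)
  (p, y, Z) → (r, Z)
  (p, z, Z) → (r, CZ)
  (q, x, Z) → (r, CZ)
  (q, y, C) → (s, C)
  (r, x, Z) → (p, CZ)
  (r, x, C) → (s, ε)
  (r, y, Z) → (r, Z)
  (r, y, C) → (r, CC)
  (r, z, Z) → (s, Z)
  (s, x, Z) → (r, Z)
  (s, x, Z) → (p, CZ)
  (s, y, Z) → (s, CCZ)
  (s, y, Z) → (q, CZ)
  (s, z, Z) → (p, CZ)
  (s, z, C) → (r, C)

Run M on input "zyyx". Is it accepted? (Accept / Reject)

Accept

One accepting computation: (p, zyyx, Z) ⊢ (r, yyx, CZ) ⊢ (r, yx, CCZ) ⊢ (r, x, CCCZ) ⊢ (s, ε, CCZ)
All input consumed and state s ∈ F.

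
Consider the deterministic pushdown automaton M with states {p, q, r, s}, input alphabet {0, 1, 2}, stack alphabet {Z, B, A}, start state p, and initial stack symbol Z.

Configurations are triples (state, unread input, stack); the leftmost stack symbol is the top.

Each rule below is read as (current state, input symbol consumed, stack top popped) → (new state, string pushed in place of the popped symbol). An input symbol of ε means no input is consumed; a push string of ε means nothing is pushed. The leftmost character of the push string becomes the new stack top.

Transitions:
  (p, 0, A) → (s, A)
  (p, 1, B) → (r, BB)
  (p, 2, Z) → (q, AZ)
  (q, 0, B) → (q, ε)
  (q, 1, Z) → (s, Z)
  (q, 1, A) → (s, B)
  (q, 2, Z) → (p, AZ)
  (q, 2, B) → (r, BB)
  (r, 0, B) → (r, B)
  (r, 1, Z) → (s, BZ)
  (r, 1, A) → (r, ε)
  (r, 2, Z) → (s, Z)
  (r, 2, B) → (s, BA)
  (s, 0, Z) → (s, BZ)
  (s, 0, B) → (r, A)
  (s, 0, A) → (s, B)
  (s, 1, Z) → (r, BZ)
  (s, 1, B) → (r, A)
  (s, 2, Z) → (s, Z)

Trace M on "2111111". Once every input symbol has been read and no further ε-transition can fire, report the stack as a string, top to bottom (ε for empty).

(p, 2111111, Z)
  read 2, top Z: go to q, push AZ → (q, 111111, AZ)
  read 1, top A: go to s, push B → (s, 11111, BZ)
  read 1, top B: go to r, push A → (r, 1111, AZ)
  read 1, top A: go to r, push ε → (r, 111, Z)
  read 1, top Z: go to s, push BZ → (s, 11, BZ)
  read 1, top B: go to r, push A → (r, 1, AZ)
  read 1, top A: go to r, push ε → (r, ε, Z)
All input consumed in state r with stack Z.

Z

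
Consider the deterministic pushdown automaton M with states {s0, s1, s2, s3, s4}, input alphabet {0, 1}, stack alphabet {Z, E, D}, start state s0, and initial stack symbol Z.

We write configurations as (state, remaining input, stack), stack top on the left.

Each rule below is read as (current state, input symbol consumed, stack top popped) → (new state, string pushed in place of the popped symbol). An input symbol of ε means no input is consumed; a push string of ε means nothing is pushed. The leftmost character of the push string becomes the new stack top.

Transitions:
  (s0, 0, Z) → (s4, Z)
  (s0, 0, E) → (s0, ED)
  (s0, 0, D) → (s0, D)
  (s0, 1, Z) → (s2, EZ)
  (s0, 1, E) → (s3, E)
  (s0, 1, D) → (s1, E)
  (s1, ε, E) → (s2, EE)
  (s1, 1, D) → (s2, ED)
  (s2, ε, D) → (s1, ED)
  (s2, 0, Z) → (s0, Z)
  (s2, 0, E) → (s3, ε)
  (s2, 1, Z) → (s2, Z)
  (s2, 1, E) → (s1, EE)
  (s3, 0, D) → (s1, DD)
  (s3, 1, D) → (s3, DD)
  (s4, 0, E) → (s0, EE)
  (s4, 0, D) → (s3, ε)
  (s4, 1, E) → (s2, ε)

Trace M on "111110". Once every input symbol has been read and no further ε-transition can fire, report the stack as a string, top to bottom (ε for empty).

(s0, 111110, Z)
  read 1, top Z: go to s2, push EZ → (s2, 11110, EZ)
  read 1, top E: go to s1, push EE → (s1, 1110, EEZ)
  ε-move, top E: go to s2, push EE → (s2, 1110, EEEZ)
  read 1, top E: go to s1, push EE → (s1, 110, EEEEZ)
  ε-move, top E: go to s2, push EE → (s2, 110, EEEEEZ)
  read 1, top E: go to s1, push EE → (s1, 10, EEEEEEZ)
  ε-move, top E: go to s2, push EE → (s2, 10, EEEEEEEZ)
  read 1, top E: go to s1, push EE → (s1, 0, EEEEEEEEZ)
  ε-move, top E: go to s2, push EE → (s2, 0, EEEEEEEEEZ)
  read 0, top E: go to s3, push ε → (s3, ε, EEEEEEEEZ)
All input consumed in state s3 with stack EEEEEEEEZ.

EEEEEEEEZ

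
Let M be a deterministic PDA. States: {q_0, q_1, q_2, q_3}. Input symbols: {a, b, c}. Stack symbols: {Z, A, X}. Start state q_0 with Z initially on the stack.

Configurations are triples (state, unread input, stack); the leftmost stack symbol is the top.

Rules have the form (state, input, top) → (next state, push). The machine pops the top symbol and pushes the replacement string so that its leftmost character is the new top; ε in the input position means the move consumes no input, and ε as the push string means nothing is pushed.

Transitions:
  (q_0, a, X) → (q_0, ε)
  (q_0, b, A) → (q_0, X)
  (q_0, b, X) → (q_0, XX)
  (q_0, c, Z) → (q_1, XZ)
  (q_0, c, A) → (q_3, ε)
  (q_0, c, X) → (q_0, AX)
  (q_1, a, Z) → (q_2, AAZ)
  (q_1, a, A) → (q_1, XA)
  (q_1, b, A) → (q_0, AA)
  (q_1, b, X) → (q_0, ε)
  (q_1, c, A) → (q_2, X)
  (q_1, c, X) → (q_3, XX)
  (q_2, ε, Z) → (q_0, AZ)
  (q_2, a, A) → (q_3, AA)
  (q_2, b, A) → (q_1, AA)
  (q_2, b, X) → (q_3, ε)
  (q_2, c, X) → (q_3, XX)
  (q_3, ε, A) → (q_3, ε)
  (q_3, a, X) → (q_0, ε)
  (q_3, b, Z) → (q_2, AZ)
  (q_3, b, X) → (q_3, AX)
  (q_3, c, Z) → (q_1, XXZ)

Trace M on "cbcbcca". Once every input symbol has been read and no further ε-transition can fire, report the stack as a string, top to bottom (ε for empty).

(q_0, cbcbcca, Z)
  read c, top Z: go to q_1, push XZ → (q_1, bcbcca, XZ)
  read b, top X: go to q_0, push ε → (q_0, cbcca, Z)
  read c, top Z: go to q_1, push XZ → (q_1, bcca, XZ)
  read b, top X: go to q_0, push ε → (q_0, cca, Z)
  read c, top Z: go to q_1, push XZ → (q_1, ca, XZ)
  read c, top X: go to q_3, push XX → (q_3, a, XXZ)
  read a, top X: go to q_0, push ε → (q_0, ε, XZ)
All input consumed in state q_0 with stack XZ.

XZ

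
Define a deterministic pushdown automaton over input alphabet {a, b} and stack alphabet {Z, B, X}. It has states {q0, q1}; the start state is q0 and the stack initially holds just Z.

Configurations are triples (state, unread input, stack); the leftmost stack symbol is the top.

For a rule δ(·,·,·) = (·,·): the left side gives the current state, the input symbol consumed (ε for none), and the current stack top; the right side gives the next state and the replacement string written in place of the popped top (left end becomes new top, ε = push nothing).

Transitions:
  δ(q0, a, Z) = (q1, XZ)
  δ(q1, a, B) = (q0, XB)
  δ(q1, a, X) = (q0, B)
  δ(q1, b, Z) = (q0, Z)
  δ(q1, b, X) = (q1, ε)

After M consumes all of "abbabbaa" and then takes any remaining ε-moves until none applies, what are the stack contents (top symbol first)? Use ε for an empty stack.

BZ

(q0, abbabbaa, Z)
  read a, top Z: go to q1, push XZ → (q1, bbabbaa, XZ)
  read b, top X: go to q1, push ε → (q1, babbaa, Z)
  read b, top Z: go to q0, push Z → (q0, abbaa, Z)
  read a, top Z: go to q1, push XZ → (q1, bbaa, XZ)
  read b, top X: go to q1, push ε → (q1, baa, Z)
  read b, top Z: go to q0, push Z → (q0, aa, Z)
  read a, top Z: go to q1, push XZ → (q1, a, XZ)
  read a, top X: go to q0, push B → (q0, ε, BZ)
All input consumed in state q0 with stack BZ.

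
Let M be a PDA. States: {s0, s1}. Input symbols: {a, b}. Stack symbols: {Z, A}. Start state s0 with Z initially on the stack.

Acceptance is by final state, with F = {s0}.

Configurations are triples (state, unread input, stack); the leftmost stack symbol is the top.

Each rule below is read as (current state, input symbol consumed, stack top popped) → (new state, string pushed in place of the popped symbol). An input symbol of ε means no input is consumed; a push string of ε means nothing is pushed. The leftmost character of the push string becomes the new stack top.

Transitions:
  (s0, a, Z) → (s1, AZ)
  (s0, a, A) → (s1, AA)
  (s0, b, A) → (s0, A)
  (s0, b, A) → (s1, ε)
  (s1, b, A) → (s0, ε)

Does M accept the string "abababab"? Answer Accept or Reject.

Accept

One accepting computation: (s0, abababab, Z) ⊢ (s1, bababab, AZ) ⊢ (s0, ababab, Z) ⊢ (s1, babab, AZ) ⊢ (s0, abab, Z) ⊢ (s1, bab, AZ) ⊢ (s0, ab, Z) ⊢ (s1, b, AZ) ⊢ (s0, ε, Z)
All input consumed and state s0 ∈ F.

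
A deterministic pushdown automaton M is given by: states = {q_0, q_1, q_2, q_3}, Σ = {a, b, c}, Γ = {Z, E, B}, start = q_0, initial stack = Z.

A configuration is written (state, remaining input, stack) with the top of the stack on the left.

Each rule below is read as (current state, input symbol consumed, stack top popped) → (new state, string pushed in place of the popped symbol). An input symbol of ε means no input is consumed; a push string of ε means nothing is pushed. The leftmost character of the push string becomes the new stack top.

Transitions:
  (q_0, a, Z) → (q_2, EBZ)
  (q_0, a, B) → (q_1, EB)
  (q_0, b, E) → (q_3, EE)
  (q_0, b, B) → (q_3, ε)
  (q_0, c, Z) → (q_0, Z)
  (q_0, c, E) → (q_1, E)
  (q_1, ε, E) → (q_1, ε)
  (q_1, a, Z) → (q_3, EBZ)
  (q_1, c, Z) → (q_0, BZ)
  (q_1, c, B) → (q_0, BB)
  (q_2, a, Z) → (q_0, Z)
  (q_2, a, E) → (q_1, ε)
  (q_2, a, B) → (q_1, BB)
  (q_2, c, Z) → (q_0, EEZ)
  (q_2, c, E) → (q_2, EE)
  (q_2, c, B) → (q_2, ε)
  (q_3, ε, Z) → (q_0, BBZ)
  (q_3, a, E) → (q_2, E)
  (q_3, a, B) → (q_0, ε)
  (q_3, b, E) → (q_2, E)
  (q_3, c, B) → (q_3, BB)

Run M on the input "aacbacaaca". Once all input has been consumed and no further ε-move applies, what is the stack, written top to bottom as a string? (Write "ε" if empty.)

BBZ

(q_0, aacbacaaca, Z) ⊢ (q_2, acbacaaca, EBZ) ⊢ (q_1, cbacaaca, BZ) ⊢ (q_0, bacaaca, BBZ) ⊢ (q_3, acaaca, BZ) ⊢ (q_0, caaca, Z) ⊢ (q_0, aaca, Z) ⊢ (q_2, aca, EBZ) ⊢ (q_1, ca, BZ) ⊢ (q_0, a, BBZ) ⊢ (q_1, ε, EBBZ) ⊢ (q_1, ε, BBZ)
All input consumed in state q_1 with stack BBZ.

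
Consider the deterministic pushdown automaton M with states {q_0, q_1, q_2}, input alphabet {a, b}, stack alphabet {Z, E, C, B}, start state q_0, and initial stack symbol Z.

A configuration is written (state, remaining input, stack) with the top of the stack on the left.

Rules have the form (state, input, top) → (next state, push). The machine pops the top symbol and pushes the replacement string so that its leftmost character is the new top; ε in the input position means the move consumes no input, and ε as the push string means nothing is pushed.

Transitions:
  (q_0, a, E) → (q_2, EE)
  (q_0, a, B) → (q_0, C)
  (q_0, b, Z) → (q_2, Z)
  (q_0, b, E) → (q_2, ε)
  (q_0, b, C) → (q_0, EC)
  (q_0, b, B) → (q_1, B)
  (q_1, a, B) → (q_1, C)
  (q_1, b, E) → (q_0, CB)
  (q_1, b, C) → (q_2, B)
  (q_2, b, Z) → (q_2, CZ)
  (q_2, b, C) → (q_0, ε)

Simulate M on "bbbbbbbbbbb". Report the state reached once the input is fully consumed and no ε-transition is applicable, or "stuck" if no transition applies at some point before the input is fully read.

(q_0, bbbbbbbbbbb, Z)
  read b, top Z: go to q_2, push Z → (q_2, bbbbbbbbbb, Z)
  read b, top Z: go to q_2, push CZ → (q_2, bbbbbbbbb, CZ)
  read b, top C: go to q_0, push ε → (q_0, bbbbbbbb, Z)
  read b, top Z: go to q_2, push Z → (q_2, bbbbbbb, Z)
  read b, top Z: go to q_2, push CZ → (q_2, bbbbbb, CZ)
  read b, top C: go to q_0, push ε → (q_0, bbbbb, Z)
  read b, top Z: go to q_2, push Z → (q_2, bbbb, Z)
  read b, top Z: go to q_2, push CZ → (q_2, bbb, CZ)
  read b, top C: go to q_0, push ε → (q_0, bb, Z)
  read b, top Z: go to q_2, push Z → (q_2, b, Z)
  read b, top Z: go to q_2, push CZ → (q_2, ε, CZ)
All input consumed; M is in state q_2.

q_2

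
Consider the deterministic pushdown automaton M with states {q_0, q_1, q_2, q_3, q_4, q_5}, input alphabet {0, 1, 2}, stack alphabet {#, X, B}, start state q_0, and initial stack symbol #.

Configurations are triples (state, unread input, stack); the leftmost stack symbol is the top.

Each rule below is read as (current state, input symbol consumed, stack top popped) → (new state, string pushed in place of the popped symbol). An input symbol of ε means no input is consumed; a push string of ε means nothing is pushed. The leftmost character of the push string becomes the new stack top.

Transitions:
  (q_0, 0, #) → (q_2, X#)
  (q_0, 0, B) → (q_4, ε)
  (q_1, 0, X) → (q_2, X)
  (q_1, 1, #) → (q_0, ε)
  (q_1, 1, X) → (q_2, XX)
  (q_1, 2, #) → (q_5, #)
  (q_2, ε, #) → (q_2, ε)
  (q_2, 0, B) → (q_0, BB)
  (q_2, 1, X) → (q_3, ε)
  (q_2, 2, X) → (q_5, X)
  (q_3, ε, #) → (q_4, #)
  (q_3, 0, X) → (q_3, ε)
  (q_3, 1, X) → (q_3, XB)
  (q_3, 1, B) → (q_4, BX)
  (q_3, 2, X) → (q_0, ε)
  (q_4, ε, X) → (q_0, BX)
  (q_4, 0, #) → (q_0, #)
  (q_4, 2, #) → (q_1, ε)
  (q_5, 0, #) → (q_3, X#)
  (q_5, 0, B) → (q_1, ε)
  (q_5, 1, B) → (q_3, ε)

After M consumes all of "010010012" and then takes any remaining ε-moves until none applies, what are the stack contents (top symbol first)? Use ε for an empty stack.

(q_0, 010010012, #) ⊢ (q_2, 10010012, X#) ⊢ (q_3, 0010012, #) ⊢ (q_4, 0010012, #) ⊢ (q_0, 010012, #) ⊢ (q_2, 10012, X#) ⊢ (q_3, 0012, #) ⊢ (q_4, 0012, #) ⊢ (q_0, 012, #) ⊢ (q_2, 12, X#) ⊢ (q_3, 2, #) ⊢ (q_4, 2, #) ⊢ (q_1, ε, ε)
All input consumed in state q_1 with stack ε.

ε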